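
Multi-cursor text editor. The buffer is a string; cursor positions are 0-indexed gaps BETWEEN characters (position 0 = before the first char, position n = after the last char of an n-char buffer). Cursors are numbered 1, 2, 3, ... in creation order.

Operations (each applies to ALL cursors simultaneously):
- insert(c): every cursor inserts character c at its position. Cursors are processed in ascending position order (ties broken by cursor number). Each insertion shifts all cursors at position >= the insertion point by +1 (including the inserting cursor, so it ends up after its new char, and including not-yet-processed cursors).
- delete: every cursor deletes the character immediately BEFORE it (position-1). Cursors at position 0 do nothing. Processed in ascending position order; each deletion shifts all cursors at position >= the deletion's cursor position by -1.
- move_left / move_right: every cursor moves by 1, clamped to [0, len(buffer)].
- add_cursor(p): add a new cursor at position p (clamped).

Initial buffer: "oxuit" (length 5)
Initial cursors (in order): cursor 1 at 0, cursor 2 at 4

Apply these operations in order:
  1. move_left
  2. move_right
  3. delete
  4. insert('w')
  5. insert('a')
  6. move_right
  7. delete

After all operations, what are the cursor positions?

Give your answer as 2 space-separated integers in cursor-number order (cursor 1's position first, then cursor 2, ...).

Answer: 2 5

Derivation:
After op 1 (move_left): buffer="oxuit" (len 5), cursors c1@0 c2@3, authorship .....
After op 2 (move_right): buffer="oxuit" (len 5), cursors c1@1 c2@4, authorship .....
After op 3 (delete): buffer="xut" (len 3), cursors c1@0 c2@2, authorship ...
After op 4 (insert('w')): buffer="wxuwt" (len 5), cursors c1@1 c2@4, authorship 1..2.
After op 5 (insert('a')): buffer="waxuwat" (len 7), cursors c1@2 c2@6, authorship 11..22.
After op 6 (move_right): buffer="waxuwat" (len 7), cursors c1@3 c2@7, authorship 11..22.
After op 7 (delete): buffer="wauwa" (len 5), cursors c1@2 c2@5, authorship 11.22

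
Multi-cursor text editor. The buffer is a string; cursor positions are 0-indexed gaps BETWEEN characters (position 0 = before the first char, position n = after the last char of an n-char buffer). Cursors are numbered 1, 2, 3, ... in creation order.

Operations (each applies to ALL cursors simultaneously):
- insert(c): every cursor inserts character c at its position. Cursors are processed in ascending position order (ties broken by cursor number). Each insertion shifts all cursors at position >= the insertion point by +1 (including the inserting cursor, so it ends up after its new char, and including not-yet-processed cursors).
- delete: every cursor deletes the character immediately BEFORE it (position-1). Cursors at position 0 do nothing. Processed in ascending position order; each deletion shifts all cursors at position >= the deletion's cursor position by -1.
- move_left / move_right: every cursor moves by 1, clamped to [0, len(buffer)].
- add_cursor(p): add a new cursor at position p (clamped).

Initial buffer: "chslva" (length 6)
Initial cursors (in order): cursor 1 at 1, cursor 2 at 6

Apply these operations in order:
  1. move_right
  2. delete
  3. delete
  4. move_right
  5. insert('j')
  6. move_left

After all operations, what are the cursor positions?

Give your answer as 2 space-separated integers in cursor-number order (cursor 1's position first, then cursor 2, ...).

Answer: 1 3

Derivation:
After op 1 (move_right): buffer="chslva" (len 6), cursors c1@2 c2@6, authorship ......
After op 2 (delete): buffer="cslv" (len 4), cursors c1@1 c2@4, authorship ....
After op 3 (delete): buffer="sl" (len 2), cursors c1@0 c2@2, authorship ..
After op 4 (move_right): buffer="sl" (len 2), cursors c1@1 c2@2, authorship ..
After op 5 (insert('j')): buffer="sjlj" (len 4), cursors c1@2 c2@4, authorship .1.2
After op 6 (move_left): buffer="sjlj" (len 4), cursors c1@1 c2@3, authorship .1.2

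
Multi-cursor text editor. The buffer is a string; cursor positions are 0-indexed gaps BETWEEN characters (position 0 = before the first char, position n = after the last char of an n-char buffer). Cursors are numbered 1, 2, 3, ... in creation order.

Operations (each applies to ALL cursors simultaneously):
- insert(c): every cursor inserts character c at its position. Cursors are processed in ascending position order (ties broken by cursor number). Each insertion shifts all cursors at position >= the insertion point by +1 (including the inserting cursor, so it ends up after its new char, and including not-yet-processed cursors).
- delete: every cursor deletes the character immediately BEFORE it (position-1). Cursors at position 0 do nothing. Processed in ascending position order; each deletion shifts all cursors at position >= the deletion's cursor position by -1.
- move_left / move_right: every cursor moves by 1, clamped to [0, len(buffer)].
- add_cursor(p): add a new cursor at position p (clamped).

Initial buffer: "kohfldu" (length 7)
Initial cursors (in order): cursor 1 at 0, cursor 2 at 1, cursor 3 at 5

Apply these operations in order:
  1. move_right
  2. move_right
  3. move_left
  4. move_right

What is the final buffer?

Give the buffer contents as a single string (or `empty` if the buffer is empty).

After op 1 (move_right): buffer="kohfldu" (len 7), cursors c1@1 c2@2 c3@6, authorship .......
After op 2 (move_right): buffer="kohfldu" (len 7), cursors c1@2 c2@3 c3@7, authorship .......
After op 3 (move_left): buffer="kohfldu" (len 7), cursors c1@1 c2@2 c3@6, authorship .......
After op 4 (move_right): buffer="kohfldu" (len 7), cursors c1@2 c2@3 c3@7, authorship .......

Answer: kohfldu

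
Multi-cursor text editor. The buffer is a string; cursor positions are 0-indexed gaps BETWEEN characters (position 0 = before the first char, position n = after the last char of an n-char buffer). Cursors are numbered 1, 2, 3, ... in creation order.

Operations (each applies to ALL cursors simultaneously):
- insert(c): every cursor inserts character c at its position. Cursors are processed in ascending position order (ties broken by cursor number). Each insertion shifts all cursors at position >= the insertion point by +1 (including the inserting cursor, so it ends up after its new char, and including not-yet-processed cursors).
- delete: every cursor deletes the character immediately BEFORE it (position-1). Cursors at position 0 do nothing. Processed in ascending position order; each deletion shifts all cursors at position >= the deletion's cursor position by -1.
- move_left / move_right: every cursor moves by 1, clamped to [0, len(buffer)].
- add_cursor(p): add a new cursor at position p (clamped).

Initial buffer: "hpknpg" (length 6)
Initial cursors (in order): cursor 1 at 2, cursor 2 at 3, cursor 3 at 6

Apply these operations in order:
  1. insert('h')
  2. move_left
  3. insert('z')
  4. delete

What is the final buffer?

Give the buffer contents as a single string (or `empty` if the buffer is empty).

Answer: hphkhnpgh

Derivation:
After op 1 (insert('h')): buffer="hphkhnpgh" (len 9), cursors c1@3 c2@5 c3@9, authorship ..1.2...3
After op 2 (move_left): buffer="hphkhnpgh" (len 9), cursors c1@2 c2@4 c3@8, authorship ..1.2...3
After op 3 (insert('z')): buffer="hpzhkzhnpgzh" (len 12), cursors c1@3 c2@6 c3@11, authorship ..11.22...33
After op 4 (delete): buffer="hphkhnpgh" (len 9), cursors c1@2 c2@4 c3@8, authorship ..1.2...3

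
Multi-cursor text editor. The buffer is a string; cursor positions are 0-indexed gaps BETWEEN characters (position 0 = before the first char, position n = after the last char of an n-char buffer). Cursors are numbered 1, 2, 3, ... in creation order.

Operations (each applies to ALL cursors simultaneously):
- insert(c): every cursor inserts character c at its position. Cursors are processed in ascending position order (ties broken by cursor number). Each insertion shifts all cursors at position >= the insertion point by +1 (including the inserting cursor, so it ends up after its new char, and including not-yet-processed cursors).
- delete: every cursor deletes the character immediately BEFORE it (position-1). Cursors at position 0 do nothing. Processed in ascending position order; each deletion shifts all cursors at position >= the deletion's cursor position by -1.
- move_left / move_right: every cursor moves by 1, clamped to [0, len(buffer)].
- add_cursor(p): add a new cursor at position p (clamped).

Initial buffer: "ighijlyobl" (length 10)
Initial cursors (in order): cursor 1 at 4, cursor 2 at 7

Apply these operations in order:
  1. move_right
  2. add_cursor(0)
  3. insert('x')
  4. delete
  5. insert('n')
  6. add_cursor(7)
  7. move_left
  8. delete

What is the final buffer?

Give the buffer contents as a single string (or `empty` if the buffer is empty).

After op 1 (move_right): buffer="ighijlyobl" (len 10), cursors c1@5 c2@8, authorship ..........
After op 2 (add_cursor(0)): buffer="ighijlyobl" (len 10), cursors c3@0 c1@5 c2@8, authorship ..........
After op 3 (insert('x')): buffer="xighijxlyoxbl" (len 13), cursors c3@1 c1@7 c2@11, authorship 3.....1...2..
After op 4 (delete): buffer="ighijlyobl" (len 10), cursors c3@0 c1@5 c2@8, authorship ..........
After op 5 (insert('n')): buffer="nighijnlyonbl" (len 13), cursors c3@1 c1@7 c2@11, authorship 3.....1...2..
After op 6 (add_cursor(7)): buffer="nighijnlyonbl" (len 13), cursors c3@1 c1@7 c4@7 c2@11, authorship 3.....1...2..
After op 7 (move_left): buffer="nighijnlyonbl" (len 13), cursors c3@0 c1@6 c4@6 c2@10, authorship 3.....1...2..
After op 8 (delete): buffer="nighnlynbl" (len 10), cursors c3@0 c1@4 c4@4 c2@7, authorship 3...1..2..

Answer: nighnlynbl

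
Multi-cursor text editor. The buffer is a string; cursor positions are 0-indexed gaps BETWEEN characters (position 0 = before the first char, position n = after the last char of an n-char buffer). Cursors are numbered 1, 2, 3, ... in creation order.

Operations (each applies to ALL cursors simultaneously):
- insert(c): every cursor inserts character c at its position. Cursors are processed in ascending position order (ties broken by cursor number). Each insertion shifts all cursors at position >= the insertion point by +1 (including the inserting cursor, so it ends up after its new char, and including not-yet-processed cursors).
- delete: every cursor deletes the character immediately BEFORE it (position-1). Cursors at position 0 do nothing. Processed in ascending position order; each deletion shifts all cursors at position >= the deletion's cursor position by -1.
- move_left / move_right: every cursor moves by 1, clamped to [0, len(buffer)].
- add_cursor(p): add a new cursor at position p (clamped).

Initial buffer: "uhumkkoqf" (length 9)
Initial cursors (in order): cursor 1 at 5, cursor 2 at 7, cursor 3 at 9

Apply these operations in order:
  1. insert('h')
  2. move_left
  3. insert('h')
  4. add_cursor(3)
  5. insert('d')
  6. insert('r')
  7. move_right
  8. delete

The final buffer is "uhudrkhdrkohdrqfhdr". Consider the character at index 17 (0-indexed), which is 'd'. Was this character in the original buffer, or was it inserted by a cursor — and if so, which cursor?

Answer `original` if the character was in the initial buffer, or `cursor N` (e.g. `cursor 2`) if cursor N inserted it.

After op 1 (insert('h')): buffer="uhumkhkohqfh" (len 12), cursors c1@6 c2@9 c3@12, authorship .....1..2..3
After op 2 (move_left): buffer="uhumkhkohqfh" (len 12), cursors c1@5 c2@8 c3@11, authorship .....1..2..3
After op 3 (insert('h')): buffer="uhumkhhkohhqfhh" (len 15), cursors c1@6 c2@10 c3@14, authorship .....11..22..33
After op 4 (add_cursor(3)): buffer="uhumkhhkohhqfhh" (len 15), cursors c4@3 c1@6 c2@10 c3@14, authorship .....11..22..33
After op 5 (insert('d')): buffer="uhudmkhdhkohdhqfhdh" (len 19), cursors c4@4 c1@8 c2@13 c3@18, authorship ...4..111..222..333
After op 6 (insert('r')): buffer="uhudrmkhdrhkohdrhqfhdrh" (len 23), cursors c4@5 c1@10 c2@16 c3@22, authorship ...44..1111..2222..3333
After op 7 (move_right): buffer="uhudrmkhdrhkohdrhqfhdrh" (len 23), cursors c4@6 c1@11 c2@17 c3@23, authorship ...44..1111..2222..3333
After op 8 (delete): buffer="uhudrkhdrkohdrqfhdr" (len 19), cursors c4@5 c1@9 c2@14 c3@19, authorship ...44.111..222..333
Authorship (.=original, N=cursor N): . . . 4 4 . 1 1 1 . . 2 2 2 . . 3 3 3
Index 17: author = 3

Answer: cursor 3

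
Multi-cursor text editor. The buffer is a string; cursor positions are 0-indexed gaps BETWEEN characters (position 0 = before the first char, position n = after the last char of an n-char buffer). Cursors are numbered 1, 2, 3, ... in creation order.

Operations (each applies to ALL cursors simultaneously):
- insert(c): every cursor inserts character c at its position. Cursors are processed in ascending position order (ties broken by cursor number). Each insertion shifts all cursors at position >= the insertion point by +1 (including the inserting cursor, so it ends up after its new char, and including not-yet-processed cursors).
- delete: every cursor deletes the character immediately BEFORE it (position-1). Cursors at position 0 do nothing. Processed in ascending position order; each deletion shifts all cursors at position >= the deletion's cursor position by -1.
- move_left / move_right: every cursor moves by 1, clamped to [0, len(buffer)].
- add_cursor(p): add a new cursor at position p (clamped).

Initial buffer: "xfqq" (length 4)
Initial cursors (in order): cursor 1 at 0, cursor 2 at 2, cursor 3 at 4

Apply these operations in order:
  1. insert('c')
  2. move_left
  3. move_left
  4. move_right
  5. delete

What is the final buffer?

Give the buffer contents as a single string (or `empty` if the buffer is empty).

After op 1 (insert('c')): buffer="cxfcqqc" (len 7), cursors c1@1 c2@4 c3@7, authorship 1..2..3
After op 2 (move_left): buffer="cxfcqqc" (len 7), cursors c1@0 c2@3 c3@6, authorship 1..2..3
After op 3 (move_left): buffer="cxfcqqc" (len 7), cursors c1@0 c2@2 c3@5, authorship 1..2..3
After op 4 (move_right): buffer="cxfcqqc" (len 7), cursors c1@1 c2@3 c3@6, authorship 1..2..3
After op 5 (delete): buffer="xcqc" (len 4), cursors c1@0 c2@1 c3@3, authorship .2.3

Answer: xcqc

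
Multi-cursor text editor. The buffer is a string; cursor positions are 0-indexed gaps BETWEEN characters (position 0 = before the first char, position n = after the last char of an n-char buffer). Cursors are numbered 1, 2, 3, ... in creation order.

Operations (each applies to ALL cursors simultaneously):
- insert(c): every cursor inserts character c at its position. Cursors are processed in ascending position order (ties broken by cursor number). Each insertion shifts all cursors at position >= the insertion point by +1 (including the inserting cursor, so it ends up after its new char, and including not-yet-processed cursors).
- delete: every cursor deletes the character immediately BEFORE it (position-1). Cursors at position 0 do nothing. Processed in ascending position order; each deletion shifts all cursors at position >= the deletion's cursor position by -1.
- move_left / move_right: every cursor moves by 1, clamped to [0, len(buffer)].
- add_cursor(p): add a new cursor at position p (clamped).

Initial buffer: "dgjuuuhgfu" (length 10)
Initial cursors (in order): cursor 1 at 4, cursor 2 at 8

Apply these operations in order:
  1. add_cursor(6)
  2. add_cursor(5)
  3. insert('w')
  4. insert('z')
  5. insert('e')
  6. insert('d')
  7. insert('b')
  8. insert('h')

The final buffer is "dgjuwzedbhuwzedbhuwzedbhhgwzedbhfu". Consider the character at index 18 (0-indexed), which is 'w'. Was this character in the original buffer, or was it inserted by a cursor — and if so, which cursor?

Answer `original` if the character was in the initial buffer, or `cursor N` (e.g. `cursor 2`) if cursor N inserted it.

After op 1 (add_cursor(6)): buffer="dgjuuuhgfu" (len 10), cursors c1@4 c3@6 c2@8, authorship ..........
After op 2 (add_cursor(5)): buffer="dgjuuuhgfu" (len 10), cursors c1@4 c4@5 c3@6 c2@8, authorship ..........
After op 3 (insert('w')): buffer="dgjuwuwuwhgwfu" (len 14), cursors c1@5 c4@7 c3@9 c2@12, authorship ....1.4.3..2..
After op 4 (insert('z')): buffer="dgjuwzuwzuwzhgwzfu" (len 18), cursors c1@6 c4@9 c3@12 c2@16, authorship ....11.44.33..22..
After op 5 (insert('e')): buffer="dgjuwzeuwzeuwzehgwzefu" (len 22), cursors c1@7 c4@11 c3@15 c2@20, authorship ....111.444.333..222..
After op 6 (insert('d')): buffer="dgjuwzeduwzeduwzedhgwzedfu" (len 26), cursors c1@8 c4@13 c3@18 c2@24, authorship ....1111.4444.3333..2222..
After op 7 (insert('b')): buffer="dgjuwzedbuwzedbuwzedbhgwzedbfu" (len 30), cursors c1@9 c4@15 c3@21 c2@28, authorship ....11111.44444.33333..22222..
After op 8 (insert('h')): buffer="dgjuwzedbhuwzedbhuwzedbhhgwzedbhfu" (len 34), cursors c1@10 c4@17 c3@24 c2@32, authorship ....111111.444444.333333..222222..
Authorship (.=original, N=cursor N): . . . . 1 1 1 1 1 1 . 4 4 4 4 4 4 . 3 3 3 3 3 3 . . 2 2 2 2 2 2 . .
Index 18: author = 3

Answer: cursor 3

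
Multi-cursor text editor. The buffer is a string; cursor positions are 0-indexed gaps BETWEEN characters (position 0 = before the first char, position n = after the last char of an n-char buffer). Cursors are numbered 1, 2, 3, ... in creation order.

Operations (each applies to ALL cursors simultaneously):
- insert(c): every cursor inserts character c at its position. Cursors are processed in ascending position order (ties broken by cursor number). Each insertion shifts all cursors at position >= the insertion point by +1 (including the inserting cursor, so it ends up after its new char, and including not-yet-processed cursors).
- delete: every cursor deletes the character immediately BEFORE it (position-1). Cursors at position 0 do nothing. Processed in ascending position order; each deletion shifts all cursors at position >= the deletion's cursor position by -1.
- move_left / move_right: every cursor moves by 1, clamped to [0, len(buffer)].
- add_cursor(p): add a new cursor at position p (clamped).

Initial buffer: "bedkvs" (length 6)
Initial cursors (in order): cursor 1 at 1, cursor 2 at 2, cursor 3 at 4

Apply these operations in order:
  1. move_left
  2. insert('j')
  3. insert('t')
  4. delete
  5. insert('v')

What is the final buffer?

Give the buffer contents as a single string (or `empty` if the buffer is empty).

Answer: jvbjvedjvkvs

Derivation:
After op 1 (move_left): buffer="bedkvs" (len 6), cursors c1@0 c2@1 c3@3, authorship ......
After op 2 (insert('j')): buffer="jbjedjkvs" (len 9), cursors c1@1 c2@3 c3@6, authorship 1.2..3...
After op 3 (insert('t')): buffer="jtbjtedjtkvs" (len 12), cursors c1@2 c2@5 c3@9, authorship 11.22..33...
After op 4 (delete): buffer="jbjedjkvs" (len 9), cursors c1@1 c2@3 c3@6, authorship 1.2..3...
After op 5 (insert('v')): buffer="jvbjvedjvkvs" (len 12), cursors c1@2 c2@5 c3@9, authorship 11.22..33...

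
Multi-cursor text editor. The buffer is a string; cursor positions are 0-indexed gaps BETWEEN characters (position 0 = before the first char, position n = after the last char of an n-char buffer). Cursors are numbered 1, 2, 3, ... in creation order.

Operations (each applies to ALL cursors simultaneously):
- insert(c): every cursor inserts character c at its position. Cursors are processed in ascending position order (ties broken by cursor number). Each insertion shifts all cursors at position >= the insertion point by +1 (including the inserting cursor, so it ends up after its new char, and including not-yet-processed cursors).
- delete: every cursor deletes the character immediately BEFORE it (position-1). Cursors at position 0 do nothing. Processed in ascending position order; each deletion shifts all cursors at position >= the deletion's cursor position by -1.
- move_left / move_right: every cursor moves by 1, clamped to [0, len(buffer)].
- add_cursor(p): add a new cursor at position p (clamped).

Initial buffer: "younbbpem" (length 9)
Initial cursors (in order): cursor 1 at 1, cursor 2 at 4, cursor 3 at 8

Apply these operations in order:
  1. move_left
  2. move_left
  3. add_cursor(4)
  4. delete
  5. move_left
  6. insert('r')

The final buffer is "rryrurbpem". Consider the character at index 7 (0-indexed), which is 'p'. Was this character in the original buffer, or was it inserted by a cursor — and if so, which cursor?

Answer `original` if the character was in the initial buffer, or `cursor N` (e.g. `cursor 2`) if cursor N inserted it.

Answer: original

Derivation:
After op 1 (move_left): buffer="younbbpem" (len 9), cursors c1@0 c2@3 c3@7, authorship .........
After op 2 (move_left): buffer="younbbpem" (len 9), cursors c1@0 c2@2 c3@6, authorship .........
After op 3 (add_cursor(4)): buffer="younbbpem" (len 9), cursors c1@0 c2@2 c4@4 c3@6, authorship .........
After op 4 (delete): buffer="yubpem" (len 6), cursors c1@0 c2@1 c4@2 c3@3, authorship ......
After op 5 (move_left): buffer="yubpem" (len 6), cursors c1@0 c2@0 c4@1 c3@2, authorship ......
After op 6 (insert('r')): buffer="rryrurbpem" (len 10), cursors c1@2 c2@2 c4@4 c3@6, authorship 12.4.3....
Authorship (.=original, N=cursor N): 1 2 . 4 . 3 . . . .
Index 7: author = original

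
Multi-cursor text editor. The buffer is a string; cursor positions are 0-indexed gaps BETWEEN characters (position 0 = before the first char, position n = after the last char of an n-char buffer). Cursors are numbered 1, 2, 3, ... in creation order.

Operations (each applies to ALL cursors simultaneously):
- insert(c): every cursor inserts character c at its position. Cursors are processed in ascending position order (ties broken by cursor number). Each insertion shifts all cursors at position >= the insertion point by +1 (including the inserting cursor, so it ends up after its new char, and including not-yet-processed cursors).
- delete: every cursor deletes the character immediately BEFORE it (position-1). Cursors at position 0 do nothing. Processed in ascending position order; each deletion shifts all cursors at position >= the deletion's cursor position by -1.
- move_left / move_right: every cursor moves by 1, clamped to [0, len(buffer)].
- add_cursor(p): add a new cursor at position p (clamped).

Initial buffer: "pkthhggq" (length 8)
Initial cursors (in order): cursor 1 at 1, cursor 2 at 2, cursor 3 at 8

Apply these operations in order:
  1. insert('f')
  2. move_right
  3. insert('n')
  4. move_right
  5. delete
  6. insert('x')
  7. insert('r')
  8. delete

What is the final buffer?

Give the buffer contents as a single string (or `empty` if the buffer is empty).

Answer: pfknxtnxhggqfx

Derivation:
After op 1 (insert('f')): buffer="pfkfthhggqf" (len 11), cursors c1@2 c2@4 c3@11, authorship .1.2......3
After op 2 (move_right): buffer="pfkfthhggqf" (len 11), cursors c1@3 c2@5 c3@11, authorship .1.2......3
After op 3 (insert('n')): buffer="pfknftnhhggqfn" (len 14), cursors c1@4 c2@7 c3@14, authorship .1.12.2.....33
After op 4 (move_right): buffer="pfknftnhhggqfn" (len 14), cursors c1@5 c2@8 c3@14, authorship .1.12.2.....33
After op 5 (delete): buffer="pfkntnhggqf" (len 11), cursors c1@4 c2@6 c3@11, authorship .1.1.2....3
After op 6 (insert('x')): buffer="pfknxtnxhggqfx" (len 14), cursors c1@5 c2@8 c3@14, authorship .1.11.22....33
After op 7 (insert('r')): buffer="pfknxrtnxrhggqfxr" (len 17), cursors c1@6 c2@10 c3@17, authorship .1.111.222....333
After op 8 (delete): buffer="pfknxtnxhggqfx" (len 14), cursors c1@5 c2@8 c3@14, authorship .1.11.22....33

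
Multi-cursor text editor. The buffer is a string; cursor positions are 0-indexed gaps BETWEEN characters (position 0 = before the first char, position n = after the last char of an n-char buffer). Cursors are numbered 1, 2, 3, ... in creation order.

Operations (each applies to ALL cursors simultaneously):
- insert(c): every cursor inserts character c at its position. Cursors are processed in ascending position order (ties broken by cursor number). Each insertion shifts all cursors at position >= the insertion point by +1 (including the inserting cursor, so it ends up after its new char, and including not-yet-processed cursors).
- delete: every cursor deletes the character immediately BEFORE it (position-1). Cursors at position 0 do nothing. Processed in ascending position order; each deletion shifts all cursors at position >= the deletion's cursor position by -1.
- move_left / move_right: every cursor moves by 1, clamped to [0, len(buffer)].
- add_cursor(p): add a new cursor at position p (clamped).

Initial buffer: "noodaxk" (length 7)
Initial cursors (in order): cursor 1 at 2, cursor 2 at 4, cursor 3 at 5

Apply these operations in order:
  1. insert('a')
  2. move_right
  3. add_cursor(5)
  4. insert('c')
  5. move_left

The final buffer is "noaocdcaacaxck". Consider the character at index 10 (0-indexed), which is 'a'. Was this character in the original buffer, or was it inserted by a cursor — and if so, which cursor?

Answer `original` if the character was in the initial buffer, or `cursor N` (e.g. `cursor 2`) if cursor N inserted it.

After op 1 (insert('a')): buffer="noaodaaaxk" (len 10), cursors c1@3 c2@6 c3@8, authorship ..1..2.3..
After op 2 (move_right): buffer="noaodaaaxk" (len 10), cursors c1@4 c2@7 c3@9, authorship ..1..2.3..
After op 3 (add_cursor(5)): buffer="noaodaaaxk" (len 10), cursors c1@4 c4@5 c2@7 c3@9, authorship ..1..2.3..
After op 4 (insert('c')): buffer="noaocdcaacaxck" (len 14), cursors c1@5 c4@7 c2@10 c3@13, authorship ..1.1.42.23.3.
After op 5 (move_left): buffer="noaocdcaacaxck" (len 14), cursors c1@4 c4@6 c2@9 c3@12, authorship ..1.1.42.23.3.
Authorship (.=original, N=cursor N): . . 1 . 1 . 4 2 . 2 3 . 3 .
Index 10: author = 3

Answer: cursor 3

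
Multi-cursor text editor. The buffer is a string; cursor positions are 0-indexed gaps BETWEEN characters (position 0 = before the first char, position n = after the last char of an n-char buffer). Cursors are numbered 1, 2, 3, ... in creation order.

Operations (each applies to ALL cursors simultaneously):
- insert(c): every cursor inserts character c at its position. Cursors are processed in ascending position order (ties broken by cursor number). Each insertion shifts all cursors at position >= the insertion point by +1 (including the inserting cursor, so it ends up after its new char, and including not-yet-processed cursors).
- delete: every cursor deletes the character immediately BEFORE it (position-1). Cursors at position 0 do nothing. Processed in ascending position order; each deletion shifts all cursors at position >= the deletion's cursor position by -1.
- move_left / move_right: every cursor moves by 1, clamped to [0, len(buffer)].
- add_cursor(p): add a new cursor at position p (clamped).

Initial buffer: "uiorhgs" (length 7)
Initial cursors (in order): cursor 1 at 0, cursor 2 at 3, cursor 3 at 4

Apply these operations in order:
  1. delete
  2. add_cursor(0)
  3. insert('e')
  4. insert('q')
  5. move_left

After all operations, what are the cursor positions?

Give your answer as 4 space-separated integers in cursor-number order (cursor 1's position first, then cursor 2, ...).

After op 1 (delete): buffer="uihgs" (len 5), cursors c1@0 c2@2 c3@2, authorship .....
After op 2 (add_cursor(0)): buffer="uihgs" (len 5), cursors c1@0 c4@0 c2@2 c3@2, authorship .....
After op 3 (insert('e')): buffer="eeuieehgs" (len 9), cursors c1@2 c4@2 c2@6 c3@6, authorship 14..23...
After op 4 (insert('q')): buffer="eeqquieeqqhgs" (len 13), cursors c1@4 c4@4 c2@10 c3@10, authorship 1414..2323...
After op 5 (move_left): buffer="eeqquieeqqhgs" (len 13), cursors c1@3 c4@3 c2@9 c3@9, authorship 1414..2323...

Answer: 3 9 9 3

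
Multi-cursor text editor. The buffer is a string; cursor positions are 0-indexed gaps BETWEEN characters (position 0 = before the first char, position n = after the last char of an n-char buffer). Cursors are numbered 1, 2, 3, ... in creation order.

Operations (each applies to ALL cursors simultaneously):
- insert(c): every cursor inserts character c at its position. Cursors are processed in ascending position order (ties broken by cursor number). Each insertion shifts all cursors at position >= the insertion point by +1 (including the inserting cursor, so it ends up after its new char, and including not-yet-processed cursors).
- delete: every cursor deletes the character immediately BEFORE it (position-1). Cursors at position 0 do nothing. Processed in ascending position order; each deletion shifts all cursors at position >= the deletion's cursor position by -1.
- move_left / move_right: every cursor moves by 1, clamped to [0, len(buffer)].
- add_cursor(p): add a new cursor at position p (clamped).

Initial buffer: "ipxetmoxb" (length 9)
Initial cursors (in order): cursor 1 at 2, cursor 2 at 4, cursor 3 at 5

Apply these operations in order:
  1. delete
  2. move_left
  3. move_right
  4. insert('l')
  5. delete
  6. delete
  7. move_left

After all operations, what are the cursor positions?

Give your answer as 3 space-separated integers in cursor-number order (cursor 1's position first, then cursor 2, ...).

After op 1 (delete): buffer="ixmoxb" (len 6), cursors c1@1 c2@2 c3@2, authorship ......
After op 2 (move_left): buffer="ixmoxb" (len 6), cursors c1@0 c2@1 c3@1, authorship ......
After op 3 (move_right): buffer="ixmoxb" (len 6), cursors c1@1 c2@2 c3@2, authorship ......
After op 4 (insert('l')): buffer="ilxllmoxb" (len 9), cursors c1@2 c2@5 c3@5, authorship .1.23....
After op 5 (delete): buffer="ixmoxb" (len 6), cursors c1@1 c2@2 c3@2, authorship ......
After op 6 (delete): buffer="moxb" (len 4), cursors c1@0 c2@0 c3@0, authorship ....
After op 7 (move_left): buffer="moxb" (len 4), cursors c1@0 c2@0 c3@0, authorship ....

Answer: 0 0 0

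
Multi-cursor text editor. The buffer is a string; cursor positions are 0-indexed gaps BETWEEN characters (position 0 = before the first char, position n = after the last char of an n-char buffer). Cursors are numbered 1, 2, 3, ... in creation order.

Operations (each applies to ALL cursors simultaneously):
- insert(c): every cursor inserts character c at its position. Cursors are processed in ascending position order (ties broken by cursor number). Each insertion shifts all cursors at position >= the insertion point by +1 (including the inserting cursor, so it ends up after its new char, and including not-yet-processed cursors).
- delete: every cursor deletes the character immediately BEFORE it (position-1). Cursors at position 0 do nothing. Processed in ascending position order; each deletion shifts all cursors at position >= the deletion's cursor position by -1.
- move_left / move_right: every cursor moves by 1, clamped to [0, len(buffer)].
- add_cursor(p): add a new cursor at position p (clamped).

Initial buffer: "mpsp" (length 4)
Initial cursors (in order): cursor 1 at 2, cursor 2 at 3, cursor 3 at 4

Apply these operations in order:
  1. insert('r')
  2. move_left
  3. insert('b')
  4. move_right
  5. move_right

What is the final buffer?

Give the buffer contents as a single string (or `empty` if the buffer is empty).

After op 1 (insert('r')): buffer="mprsrpr" (len 7), cursors c1@3 c2@5 c3@7, authorship ..1.2.3
After op 2 (move_left): buffer="mprsrpr" (len 7), cursors c1@2 c2@4 c3@6, authorship ..1.2.3
After op 3 (insert('b')): buffer="mpbrsbrpbr" (len 10), cursors c1@3 c2@6 c3@9, authorship ..11.22.33
After op 4 (move_right): buffer="mpbrsbrpbr" (len 10), cursors c1@4 c2@7 c3@10, authorship ..11.22.33
After op 5 (move_right): buffer="mpbrsbrpbr" (len 10), cursors c1@5 c2@8 c3@10, authorship ..11.22.33

Answer: mpbrsbrpbr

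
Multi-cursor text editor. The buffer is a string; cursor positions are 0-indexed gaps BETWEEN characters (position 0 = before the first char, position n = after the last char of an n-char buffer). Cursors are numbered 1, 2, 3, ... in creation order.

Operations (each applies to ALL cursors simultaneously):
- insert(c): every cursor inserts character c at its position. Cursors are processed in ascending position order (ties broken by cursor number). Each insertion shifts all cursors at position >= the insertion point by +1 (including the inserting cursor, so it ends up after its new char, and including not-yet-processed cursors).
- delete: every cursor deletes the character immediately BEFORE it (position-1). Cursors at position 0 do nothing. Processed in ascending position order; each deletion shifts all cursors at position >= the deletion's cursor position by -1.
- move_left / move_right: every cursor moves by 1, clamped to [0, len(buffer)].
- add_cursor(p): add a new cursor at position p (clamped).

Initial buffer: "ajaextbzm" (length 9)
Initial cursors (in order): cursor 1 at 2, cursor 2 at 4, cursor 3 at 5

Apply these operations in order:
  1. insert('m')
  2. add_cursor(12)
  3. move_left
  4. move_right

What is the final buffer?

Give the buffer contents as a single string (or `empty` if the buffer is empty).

Answer: ajmaemxmtbzm

Derivation:
After op 1 (insert('m')): buffer="ajmaemxmtbzm" (len 12), cursors c1@3 c2@6 c3@8, authorship ..1..2.3....
After op 2 (add_cursor(12)): buffer="ajmaemxmtbzm" (len 12), cursors c1@3 c2@6 c3@8 c4@12, authorship ..1..2.3....
After op 3 (move_left): buffer="ajmaemxmtbzm" (len 12), cursors c1@2 c2@5 c3@7 c4@11, authorship ..1..2.3....
After op 4 (move_right): buffer="ajmaemxmtbzm" (len 12), cursors c1@3 c2@6 c3@8 c4@12, authorship ..1..2.3....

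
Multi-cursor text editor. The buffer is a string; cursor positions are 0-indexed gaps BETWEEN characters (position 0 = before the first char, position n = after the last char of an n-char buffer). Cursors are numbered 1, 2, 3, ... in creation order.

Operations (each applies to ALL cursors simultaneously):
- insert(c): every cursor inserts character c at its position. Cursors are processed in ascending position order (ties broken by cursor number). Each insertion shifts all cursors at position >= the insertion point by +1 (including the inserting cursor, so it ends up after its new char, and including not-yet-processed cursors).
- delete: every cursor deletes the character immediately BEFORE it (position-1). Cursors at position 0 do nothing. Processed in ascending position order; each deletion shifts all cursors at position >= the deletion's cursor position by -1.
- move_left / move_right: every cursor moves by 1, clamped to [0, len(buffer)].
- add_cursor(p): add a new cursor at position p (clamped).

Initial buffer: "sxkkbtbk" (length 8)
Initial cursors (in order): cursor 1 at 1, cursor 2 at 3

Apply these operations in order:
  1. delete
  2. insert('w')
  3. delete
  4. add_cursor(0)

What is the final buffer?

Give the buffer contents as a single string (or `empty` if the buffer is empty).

Answer: xkbtbk

Derivation:
After op 1 (delete): buffer="xkbtbk" (len 6), cursors c1@0 c2@1, authorship ......
After op 2 (insert('w')): buffer="wxwkbtbk" (len 8), cursors c1@1 c2@3, authorship 1.2.....
After op 3 (delete): buffer="xkbtbk" (len 6), cursors c1@0 c2@1, authorship ......
After op 4 (add_cursor(0)): buffer="xkbtbk" (len 6), cursors c1@0 c3@0 c2@1, authorship ......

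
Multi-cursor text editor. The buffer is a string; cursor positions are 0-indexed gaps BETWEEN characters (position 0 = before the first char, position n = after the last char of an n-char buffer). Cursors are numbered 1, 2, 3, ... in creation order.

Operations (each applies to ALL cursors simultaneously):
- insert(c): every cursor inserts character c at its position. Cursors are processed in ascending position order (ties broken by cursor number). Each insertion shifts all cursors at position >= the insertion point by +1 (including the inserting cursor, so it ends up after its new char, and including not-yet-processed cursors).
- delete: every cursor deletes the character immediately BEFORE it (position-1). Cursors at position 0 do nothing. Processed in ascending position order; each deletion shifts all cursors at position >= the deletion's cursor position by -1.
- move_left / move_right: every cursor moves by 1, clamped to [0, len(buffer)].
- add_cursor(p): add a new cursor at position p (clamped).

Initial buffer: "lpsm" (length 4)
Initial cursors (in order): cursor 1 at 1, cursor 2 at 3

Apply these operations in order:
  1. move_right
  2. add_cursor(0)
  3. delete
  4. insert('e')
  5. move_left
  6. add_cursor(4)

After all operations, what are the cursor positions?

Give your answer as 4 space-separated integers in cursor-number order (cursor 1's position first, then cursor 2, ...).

After op 1 (move_right): buffer="lpsm" (len 4), cursors c1@2 c2@4, authorship ....
After op 2 (add_cursor(0)): buffer="lpsm" (len 4), cursors c3@0 c1@2 c2@4, authorship ....
After op 3 (delete): buffer="ls" (len 2), cursors c3@0 c1@1 c2@2, authorship ..
After op 4 (insert('e')): buffer="elese" (len 5), cursors c3@1 c1@3 c2@5, authorship 3.1.2
After op 5 (move_left): buffer="elese" (len 5), cursors c3@0 c1@2 c2@4, authorship 3.1.2
After op 6 (add_cursor(4)): buffer="elese" (len 5), cursors c3@0 c1@2 c2@4 c4@4, authorship 3.1.2

Answer: 2 4 0 4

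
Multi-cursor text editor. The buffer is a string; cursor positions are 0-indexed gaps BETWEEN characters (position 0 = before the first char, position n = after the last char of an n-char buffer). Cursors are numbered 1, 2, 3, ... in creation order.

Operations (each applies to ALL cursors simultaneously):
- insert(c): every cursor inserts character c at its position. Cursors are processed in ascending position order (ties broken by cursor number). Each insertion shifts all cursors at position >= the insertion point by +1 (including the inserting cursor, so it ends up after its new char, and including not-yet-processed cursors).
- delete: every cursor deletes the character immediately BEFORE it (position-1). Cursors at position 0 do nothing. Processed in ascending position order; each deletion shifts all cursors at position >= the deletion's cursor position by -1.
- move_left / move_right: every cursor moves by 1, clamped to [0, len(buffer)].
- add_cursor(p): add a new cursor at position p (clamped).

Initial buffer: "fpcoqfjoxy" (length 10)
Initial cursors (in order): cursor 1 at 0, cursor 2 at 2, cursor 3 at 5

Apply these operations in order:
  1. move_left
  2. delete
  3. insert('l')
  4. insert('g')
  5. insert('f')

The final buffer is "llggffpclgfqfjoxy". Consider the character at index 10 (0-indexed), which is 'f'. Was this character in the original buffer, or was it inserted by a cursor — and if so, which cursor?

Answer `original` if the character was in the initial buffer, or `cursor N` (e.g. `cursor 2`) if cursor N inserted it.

After op 1 (move_left): buffer="fpcoqfjoxy" (len 10), cursors c1@0 c2@1 c3@4, authorship ..........
After op 2 (delete): buffer="pcqfjoxy" (len 8), cursors c1@0 c2@0 c3@2, authorship ........
After op 3 (insert('l')): buffer="llpclqfjoxy" (len 11), cursors c1@2 c2@2 c3@5, authorship 12..3......
After op 4 (insert('g')): buffer="llggpclgqfjoxy" (len 14), cursors c1@4 c2@4 c3@8, authorship 1212..33......
After op 5 (insert('f')): buffer="llggffpclgfqfjoxy" (len 17), cursors c1@6 c2@6 c3@11, authorship 121212..333......
Authorship (.=original, N=cursor N): 1 2 1 2 1 2 . . 3 3 3 . . . . . .
Index 10: author = 3

Answer: cursor 3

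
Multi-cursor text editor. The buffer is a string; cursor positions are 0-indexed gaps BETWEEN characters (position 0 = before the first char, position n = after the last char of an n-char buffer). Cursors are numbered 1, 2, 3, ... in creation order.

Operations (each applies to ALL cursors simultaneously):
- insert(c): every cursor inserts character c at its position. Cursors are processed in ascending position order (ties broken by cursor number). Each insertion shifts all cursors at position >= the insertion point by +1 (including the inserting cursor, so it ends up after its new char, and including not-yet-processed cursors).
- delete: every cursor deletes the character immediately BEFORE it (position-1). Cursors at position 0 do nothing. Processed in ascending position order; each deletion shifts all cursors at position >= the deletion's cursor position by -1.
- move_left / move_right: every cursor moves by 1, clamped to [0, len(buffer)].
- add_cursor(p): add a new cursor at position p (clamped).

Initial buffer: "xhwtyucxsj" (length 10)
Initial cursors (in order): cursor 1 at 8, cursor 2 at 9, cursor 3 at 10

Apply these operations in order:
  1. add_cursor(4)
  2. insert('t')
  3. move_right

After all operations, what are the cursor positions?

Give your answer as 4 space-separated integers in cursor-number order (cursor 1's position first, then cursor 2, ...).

Answer: 11 13 14 6

Derivation:
After op 1 (add_cursor(4)): buffer="xhwtyucxsj" (len 10), cursors c4@4 c1@8 c2@9 c3@10, authorship ..........
After op 2 (insert('t')): buffer="xhwttyucxtstjt" (len 14), cursors c4@5 c1@10 c2@12 c3@14, authorship ....4....1.2.3
After op 3 (move_right): buffer="xhwttyucxtstjt" (len 14), cursors c4@6 c1@11 c2@13 c3@14, authorship ....4....1.2.3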